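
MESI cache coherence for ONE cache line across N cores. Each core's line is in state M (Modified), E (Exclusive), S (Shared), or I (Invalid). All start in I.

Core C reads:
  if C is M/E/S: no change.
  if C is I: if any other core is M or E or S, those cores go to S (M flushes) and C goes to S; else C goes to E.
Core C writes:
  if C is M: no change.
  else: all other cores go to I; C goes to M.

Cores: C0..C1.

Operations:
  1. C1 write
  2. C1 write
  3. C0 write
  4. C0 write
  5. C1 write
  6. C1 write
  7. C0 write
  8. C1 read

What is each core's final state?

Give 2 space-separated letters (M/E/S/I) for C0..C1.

Op 1: C1 write [C1 write: invalidate none -> C1=M] -> [I,M]
Op 2: C1 write [C1 write: already M (modified), no change] -> [I,M]
Op 3: C0 write [C0 write: invalidate ['C1=M'] -> C0=M] -> [M,I]
Op 4: C0 write [C0 write: already M (modified), no change] -> [M,I]
Op 5: C1 write [C1 write: invalidate ['C0=M'] -> C1=M] -> [I,M]
Op 6: C1 write [C1 write: already M (modified), no change] -> [I,M]
Op 7: C0 write [C0 write: invalidate ['C1=M'] -> C0=M] -> [M,I]
Op 8: C1 read [C1 read from I: others=['C0=M'] -> C1=S, others downsized to S] -> [S,S]

Answer: S S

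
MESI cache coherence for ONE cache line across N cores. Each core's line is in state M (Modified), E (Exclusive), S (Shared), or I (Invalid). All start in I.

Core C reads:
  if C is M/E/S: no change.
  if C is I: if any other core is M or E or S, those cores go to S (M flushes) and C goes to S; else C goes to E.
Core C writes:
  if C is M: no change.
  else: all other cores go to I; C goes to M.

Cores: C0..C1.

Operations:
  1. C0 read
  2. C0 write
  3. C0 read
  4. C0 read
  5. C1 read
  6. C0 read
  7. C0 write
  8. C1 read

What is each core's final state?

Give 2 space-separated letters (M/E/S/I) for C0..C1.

Op 1: C0 read [C0 read from I: no other sharers -> C0=E (exclusive)] -> [E,I]
Op 2: C0 write [C0 write: invalidate none -> C0=M] -> [M,I]
Op 3: C0 read [C0 read: already in M, no change] -> [M,I]
Op 4: C0 read [C0 read: already in M, no change] -> [M,I]
Op 5: C1 read [C1 read from I: others=['C0=M'] -> C1=S, others downsized to S] -> [S,S]
Op 6: C0 read [C0 read: already in S, no change] -> [S,S]
Op 7: C0 write [C0 write: invalidate ['C1=S'] -> C0=M] -> [M,I]
Op 8: C1 read [C1 read from I: others=['C0=M'] -> C1=S, others downsized to S] -> [S,S]

Answer: S S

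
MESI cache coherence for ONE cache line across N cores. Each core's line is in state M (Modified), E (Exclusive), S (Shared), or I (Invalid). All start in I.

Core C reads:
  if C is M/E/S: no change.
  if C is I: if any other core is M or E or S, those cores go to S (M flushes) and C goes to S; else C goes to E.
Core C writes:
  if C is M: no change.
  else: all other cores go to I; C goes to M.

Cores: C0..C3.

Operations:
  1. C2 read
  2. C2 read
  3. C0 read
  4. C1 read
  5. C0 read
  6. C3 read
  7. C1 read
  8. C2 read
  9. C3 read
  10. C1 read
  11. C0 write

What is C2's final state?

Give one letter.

Op 1: C2 read [C2 read from I: no other sharers -> C2=E (exclusive)] -> [I,I,E,I]
Op 2: C2 read [C2 read: already in E, no change] -> [I,I,E,I]
Op 3: C0 read [C0 read from I: others=['C2=E'] -> C0=S, others downsized to S] -> [S,I,S,I]
Op 4: C1 read [C1 read from I: others=['C0=S', 'C2=S'] -> C1=S, others downsized to S] -> [S,S,S,I]
Op 5: C0 read [C0 read: already in S, no change] -> [S,S,S,I]
Op 6: C3 read [C3 read from I: others=['C0=S', 'C1=S', 'C2=S'] -> C3=S, others downsized to S] -> [S,S,S,S]
Op 7: C1 read [C1 read: already in S, no change] -> [S,S,S,S]
Op 8: C2 read [C2 read: already in S, no change] -> [S,S,S,S]
Op 9: C3 read [C3 read: already in S, no change] -> [S,S,S,S]
Op 10: C1 read [C1 read: already in S, no change] -> [S,S,S,S]
Op 11: C0 write [C0 write: invalidate ['C1=S', 'C2=S', 'C3=S'] -> C0=M] -> [M,I,I,I]

Answer: I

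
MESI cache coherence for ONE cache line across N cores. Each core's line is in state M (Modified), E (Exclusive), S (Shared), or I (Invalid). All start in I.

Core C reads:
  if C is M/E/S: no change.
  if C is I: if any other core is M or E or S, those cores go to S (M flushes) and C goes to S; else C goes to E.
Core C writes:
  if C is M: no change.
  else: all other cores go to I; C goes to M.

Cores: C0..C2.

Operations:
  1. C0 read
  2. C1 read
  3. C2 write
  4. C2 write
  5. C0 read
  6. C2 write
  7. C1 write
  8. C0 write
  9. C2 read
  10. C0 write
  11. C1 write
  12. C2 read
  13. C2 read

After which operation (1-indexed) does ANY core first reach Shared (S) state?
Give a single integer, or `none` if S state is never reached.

Answer: 2

Derivation:
Op 1: C0 read [C0 read from I: no other sharers -> C0=E (exclusive)] -> [E,I,I]
Op 2: C1 read [C1 read from I: others=['C0=E'] -> C1=S, others downsized to S] -> [S,S,I]
  -> First S state at op 2; remaining ops need not be traced.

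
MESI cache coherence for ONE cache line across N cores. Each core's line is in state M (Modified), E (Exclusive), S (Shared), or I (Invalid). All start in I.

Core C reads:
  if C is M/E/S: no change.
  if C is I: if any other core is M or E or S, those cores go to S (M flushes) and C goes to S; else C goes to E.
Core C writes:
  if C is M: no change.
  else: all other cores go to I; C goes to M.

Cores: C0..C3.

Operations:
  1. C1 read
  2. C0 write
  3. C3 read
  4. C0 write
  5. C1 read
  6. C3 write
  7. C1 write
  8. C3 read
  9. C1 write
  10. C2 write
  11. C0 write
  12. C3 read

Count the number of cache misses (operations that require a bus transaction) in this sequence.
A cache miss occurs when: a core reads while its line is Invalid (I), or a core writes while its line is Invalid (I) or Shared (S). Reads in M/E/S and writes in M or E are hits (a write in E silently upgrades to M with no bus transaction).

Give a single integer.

Op 1: C1 read [C1 read from I: no other sharers -> C1=E (exclusive)] -> [I,E,I,I] [MISS #1: read from I]
Op 2: C0 write [C0 write: invalidate ['C1=E'] -> C0=M] -> [M,I,I,I] [MISS #2: write from I]
Op 3: C3 read [C3 read from I: others=['C0=M'] -> C3=S, others downsized to S] -> [S,I,I,S] [MISS #3: read from I]
Op 4: C0 write [C0 write: invalidate ['C3=S'] -> C0=M] -> [M,I,I,I] [MISS #4: write from S]
Op 5: C1 read [C1 read from I: others=['C0=M'] -> C1=S, others downsized to S] -> [S,S,I,I] [MISS #5: read from I]
Op 6: C3 write [C3 write: invalidate ['C0=S', 'C1=S'] -> C3=M] -> [I,I,I,M] [MISS #6: write from I]
Op 7: C1 write [C1 write: invalidate ['C3=M'] -> C1=M] -> [I,M,I,I] [MISS #7: write from I]
Op 8: C3 read [C3 read from I: others=['C1=M'] -> C3=S, others downsized to S] -> [I,S,I,S] [MISS #8: read from I]
Op 9: C1 write [C1 write: invalidate ['C3=S'] -> C1=M] -> [I,M,I,I] [MISS #9: write from S]
Op 10: C2 write [C2 write: invalidate ['C1=M'] -> C2=M] -> [I,I,M,I] [MISS #10: write from I]
Op 11: C0 write [C0 write: invalidate ['C2=M'] -> C0=M] -> [M,I,I,I] [MISS #11: write from I]
Op 12: C3 read [C3 read from I: others=['C0=M'] -> C3=S, others downsized to S] -> [S,I,I,S] [MISS #12: read from I]

Answer: 12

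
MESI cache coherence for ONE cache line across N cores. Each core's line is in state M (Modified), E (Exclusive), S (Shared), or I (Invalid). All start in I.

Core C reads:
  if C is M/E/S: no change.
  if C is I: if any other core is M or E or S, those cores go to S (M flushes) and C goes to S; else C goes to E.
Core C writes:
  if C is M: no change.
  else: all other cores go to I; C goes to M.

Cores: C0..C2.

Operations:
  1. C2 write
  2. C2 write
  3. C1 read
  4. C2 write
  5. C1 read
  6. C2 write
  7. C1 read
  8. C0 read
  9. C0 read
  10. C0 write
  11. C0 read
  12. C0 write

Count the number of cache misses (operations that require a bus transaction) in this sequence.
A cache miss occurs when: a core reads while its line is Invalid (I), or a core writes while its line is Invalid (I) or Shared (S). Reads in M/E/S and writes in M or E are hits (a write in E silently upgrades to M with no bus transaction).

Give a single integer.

Answer: 8

Derivation:
Op 1: C2 write [C2 write: invalidate none -> C2=M] -> [I,I,M] [MISS #1: write from I]
Op 2: C2 write [C2 write: already M (modified), no change] -> [I,I,M] [hit: write from M]
Op 3: C1 read [C1 read from I: others=['C2=M'] -> C1=S, others downsized to S] -> [I,S,S] [MISS #2: read from I]
Op 4: C2 write [C2 write: invalidate ['C1=S'] -> C2=M] -> [I,I,M] [MISS #3: write from S]
Op 5: C1 read [C1 read from I: others=['C2=M'] -> C1=S, others downsized to S] -> [I,S,S] [MISS #4: read from I]
Op 6: C2 write [C2 write: invalidate ['C1=S'] -> C2=M] -> [I,I,M] [MISS #5: write from S]
Op 7: C1 read [C1 read from I: others=['C2=M'] -> C1=S, others downsized to S] -> [I,S,S] [MISS #6: read from I]
Op 8: C0 read [C0 read from I: others=['C1=S', 'C2=S'] -> C0=S, others downsized to S] -> [S,S,S] [MISS #7: read from I]
Op 9: C0 read [C0 read: already in S, no change] -> [S,S,S] [hit: read from S]
Op 10: C0 write [C0 write: invalidate ['C1=S', 'C2=S'] -> C0=M] -> [M,I,I] [MISS #8: write from S]
Op 11: C0 read [C0 read: already in M, no change] -> [M,I,I] [hit: read from M]
Op 12: C0 write [C0 write: already M (modified), no change] -> [M,I,I] [hit: write from M]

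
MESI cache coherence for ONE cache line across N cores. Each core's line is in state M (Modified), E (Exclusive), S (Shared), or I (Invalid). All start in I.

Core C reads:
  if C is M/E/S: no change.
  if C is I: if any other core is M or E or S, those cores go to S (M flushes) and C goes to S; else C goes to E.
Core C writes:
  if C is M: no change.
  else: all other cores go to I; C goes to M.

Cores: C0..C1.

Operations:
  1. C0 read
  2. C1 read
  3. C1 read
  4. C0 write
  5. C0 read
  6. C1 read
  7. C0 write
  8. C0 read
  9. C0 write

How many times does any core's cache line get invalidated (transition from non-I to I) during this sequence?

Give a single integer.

Answer: 2

Derivation:
Op 1: C0 read [C0 read from I: no other sharers -> C0=E (exclusive)] -> [E,I] (invalidations this op: 0; running total: 0)
Op 2: C1 read [C1 read from I: others=['C0=E'] -> C1=S, others downsized to S] -> [S,S] (invalidations this op: 0; running total: 0)
Op 3: C1 read [C1 read: already in S, no change] -> [S,S] (invalidations this op: 0; running total: 0)
Op 4: C0 write [C0 write: invalidate ['C1=S'] -> C0=M] -> [M,I] (invalidations this op: 1; running total: 1)
Op 5: C0 read [C0 read: already in M, no change] -> [M,I] (invalidations this op: 0; running total: 1)
Op 6: C1 read [C1 read from I: others=['C0=M'] -> C1=S, others downsized to S] -> [S,S] (invalidations this op: 0; running total: 1)
Op 7: C0 write [C0 write: invalidate ['C1=S'] -> C0=M] -> [M,I] (invalidations this op: 1; running total: 2)
Op 8: C0 read [C0 read: already in M, no change] -> [M,I] (invalidations this op: 0; running total: 2)
Op 9: C0 write [C0 write: already M (modified), no change] -> [M,I] (invalidations this op: 0; running total: 2)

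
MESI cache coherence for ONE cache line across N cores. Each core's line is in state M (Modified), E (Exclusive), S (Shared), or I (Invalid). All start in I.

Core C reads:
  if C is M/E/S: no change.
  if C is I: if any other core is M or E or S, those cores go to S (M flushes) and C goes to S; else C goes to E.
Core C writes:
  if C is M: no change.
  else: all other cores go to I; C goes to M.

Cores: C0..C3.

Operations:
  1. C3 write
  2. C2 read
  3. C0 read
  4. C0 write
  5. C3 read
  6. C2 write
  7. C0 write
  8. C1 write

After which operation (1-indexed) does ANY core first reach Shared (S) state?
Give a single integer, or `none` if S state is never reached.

Answer: 2

Derivation:
Op 1: C3 write [C3 write: invalidate none -> C3=M] -> [I,I,I,M]
Op 2: C2 read [C2 read from I: others=['C3=M'] -> C2=S, others downsized to S] -> [I,I,S,S]
  -> First S state at op 2; remaining ops need not be traced.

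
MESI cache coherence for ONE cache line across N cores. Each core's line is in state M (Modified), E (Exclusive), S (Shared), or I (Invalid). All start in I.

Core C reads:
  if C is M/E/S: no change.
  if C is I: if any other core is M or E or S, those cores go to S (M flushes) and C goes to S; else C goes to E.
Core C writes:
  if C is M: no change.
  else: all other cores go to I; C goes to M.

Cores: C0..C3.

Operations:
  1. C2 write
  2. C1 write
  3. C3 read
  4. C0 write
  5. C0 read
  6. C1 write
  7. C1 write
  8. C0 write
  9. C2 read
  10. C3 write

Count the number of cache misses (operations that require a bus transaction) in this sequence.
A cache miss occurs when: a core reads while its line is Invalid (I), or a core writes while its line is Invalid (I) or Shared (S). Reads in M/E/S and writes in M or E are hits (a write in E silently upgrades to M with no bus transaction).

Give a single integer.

Answer: 8

Derivation:
Op 1: C2 write [C2 write: invalidate none -> C2=M] -> [I,I,M,I] [MISS #1: write from I]
Op 2: C1 write [C1 write: invalidate ['C2=M'] -> C1=M] -> [I,M,I,I] [MISS #2: write from I]
Op 3: C3 read [C3 read from I: others=['C1=M'] -> C3=S, others downsized to S] -> [I,S,I,S] [MISS #3: read from I]
Op 4: C0 write [C0 write: invalidate ['C1=S', 'C3=S'] -> C0=M] -> [M,I,I,I] [MISS #4: write from I]
Op 5: C0 read [C0 read: already in M, no change] -> [M,I,I,I] [hit: read from M]
Op 6: C1 write [C1 write: invalidate ['C0=M'] -> C1=M] -> [I,M,I,I] [MISS #5: write from I]
Op 7: C1 write [C1 write: already M (modified), no change] -> [I,M,I,I] [hit: write from M]
Op 8: C0 write [C0 write: invalidate ['C1=M'] -> C0=M] -> [M,I,I,I] [MISS #6: write from I]
Op 9: C2 read [C2 read from I: others=['C0=M'] -> C2=S, others downsized to S] -> [S,I,S,I] [MISS #7: read from I]
Op 10: C3 write [C3 write: invalidate ['C0=S', 'C2=S'] -> C3=M] -> [I,I,I,M] [MISS #8: write from I]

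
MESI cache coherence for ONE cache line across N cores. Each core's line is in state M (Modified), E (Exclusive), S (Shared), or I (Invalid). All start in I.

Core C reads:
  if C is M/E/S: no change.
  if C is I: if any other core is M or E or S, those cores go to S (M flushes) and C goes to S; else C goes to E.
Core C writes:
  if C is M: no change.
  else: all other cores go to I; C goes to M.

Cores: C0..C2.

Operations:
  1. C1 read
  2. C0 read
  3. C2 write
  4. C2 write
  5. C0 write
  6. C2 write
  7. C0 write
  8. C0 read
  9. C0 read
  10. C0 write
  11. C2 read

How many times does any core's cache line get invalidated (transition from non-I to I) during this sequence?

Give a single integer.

Answer: 5

Derivation:
Op 1: C1 read [C1 read from I: no other sharers -> C1=E (exclusive)] -> [I,E,I] (invalidations this op: 0; running total: 0)
Op 2: C0 read [C0 read from I: others=['C1=E'] -> C0=S, others downsized to S] -> [S,S,I] (invalidations this op: 0; running total: 0)
Op 3: C2 write [C2 write: invalidate ['C0=S', 'C1=S'] -> C2=M] -> [I,I,M] (invalidations this op: 2; running total: 2)
Op 4: C2 write [C2 write: already M (modified), no change] -> [I,I,M] (invalidations this op: 0; running total: 2)
Op 5: C0 write [C0 write: invalidate ['C2=M'] -> C0=M] -> [M,I,I] (invalidations this op: 1; running total: 3)
Op 6: C2 write [C2 write: invalidate ['C0=M'] -> C2=M] -> [I,I,M] (invalidations this op: 1; running total: 4)
Op 7: C0 write [C0 write: invalidate ['C2=M'] -> C0=M] -> [M,I,I] (invalidations this op: 1; running total: 5)
Op 8: C0 read [C0 read: already in M, no change] -> [M,I,I] (invalidations this op: 0; running total: 5)
Op 9: C0 read [C0 read: already in M, no change] -> [M,I,I] (invalidations this op: 0; running total: 5)
Op 10: C0 write [C0 write: already M (modified), no change] -> [M,I,I] (invalidations this op: 0; running total: 5)
Op 11: C2 read [C2 read from I: others=['C0=M'] -> C2=S, others downsized to S] -> [S,I,S] (invalidations this op: 0; running total: 5)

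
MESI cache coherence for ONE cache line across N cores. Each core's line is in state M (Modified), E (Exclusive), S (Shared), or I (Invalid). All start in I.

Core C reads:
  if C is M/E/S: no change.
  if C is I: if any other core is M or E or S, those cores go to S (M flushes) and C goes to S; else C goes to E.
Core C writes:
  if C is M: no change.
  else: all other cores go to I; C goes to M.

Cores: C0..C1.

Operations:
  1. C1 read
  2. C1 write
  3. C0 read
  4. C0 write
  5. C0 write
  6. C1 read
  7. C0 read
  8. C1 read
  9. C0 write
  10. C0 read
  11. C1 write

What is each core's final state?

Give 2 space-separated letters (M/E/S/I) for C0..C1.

Answer: I M

Derivation:
Op 1: C1 read [C1 read from I: no other sharers -> C1=E (exclusive)] -> [I,E]
Op 2: C1 write [C1 write: invalidate none -> C1=M] -> [I,M]
Op 3: C0 read [C0 read from I: others=['C1=M'] -> C0=S, others downsized to S] -> [S,S]
Op 4: C0 write [C0 write: invalidate ['C1=S'] -> C0=M] -> [M,I]
Op 5: C0 write [C0 write: already M (modified), no change] -> [M,I]
Op 6: C1 read [C1 read from I: others=['C0=M'] -> C1=S, others downsized to S] -> [S,S]
Op 7: C0 read [C0 read: already in S, no change] -> [S,S]
Op 8: C1 read [C1 read: already in S, no change] -> [S,S]
Op 9: C0 write [C0 write: invalidate ['C1=S'] -> C0=M] -> [M,I]
Op 10: C0 read [C0 read: already in M, no change] -> [M,I]
Op 11: C1 write [C1 write: invalidate ['C0=M'] -> C1=M] -> [I,M]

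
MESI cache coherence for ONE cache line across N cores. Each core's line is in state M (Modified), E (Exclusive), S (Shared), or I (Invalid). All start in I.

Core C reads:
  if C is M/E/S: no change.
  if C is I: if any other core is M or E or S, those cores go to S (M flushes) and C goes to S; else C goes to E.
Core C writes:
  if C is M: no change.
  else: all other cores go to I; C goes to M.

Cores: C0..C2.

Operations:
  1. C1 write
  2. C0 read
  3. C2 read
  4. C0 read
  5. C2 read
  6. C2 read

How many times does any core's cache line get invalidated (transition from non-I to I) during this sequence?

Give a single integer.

Answer: 0

Derivation:
Op 1: C1 write [C1 write: invalidate none -> C1=M] -> [I,M,I] (invalidations this op: 0; running total: 0)
Op 2: C0 read [C0 read from I: others=['C1=M'] -> C0=S, others downsized to S] -> [S,S,I] (invalidations this op: 0; running total: 0)
Op 3: C2 read [C2 read from I: others=['C0=S', 'C1=S'] -> C2=S, others downsized to S] -> [S,S,S] (invalidations this op: 0; running total: 0)
Op 4: C0 read [C0 read: already in S, no change] -> [S,S,S] (invalidations this op: 0; running total: 0)
Op 5: C2 read [C2 read: already in S, no change] -> [S,S,S] (invalidations this op: 0; running total: 0)
Op 6: C2 read [C2 read: already in S, no change] -> [S,S,S] (invalidations this op: 0; running total: 0)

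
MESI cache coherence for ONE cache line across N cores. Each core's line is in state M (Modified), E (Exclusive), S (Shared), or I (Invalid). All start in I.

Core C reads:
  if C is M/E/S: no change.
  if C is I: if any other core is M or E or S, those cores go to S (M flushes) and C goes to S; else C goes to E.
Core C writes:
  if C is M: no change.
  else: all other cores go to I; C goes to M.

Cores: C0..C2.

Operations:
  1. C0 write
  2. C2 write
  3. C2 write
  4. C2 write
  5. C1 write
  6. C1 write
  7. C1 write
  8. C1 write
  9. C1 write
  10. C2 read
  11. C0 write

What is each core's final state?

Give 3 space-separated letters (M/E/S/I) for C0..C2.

Op 1: C0 write [C0 write: invalidate none -> C0=M] -> [M,I,I]
Op 2: C2 write [C2 write: invalidate ['C0=M'] -> C2=M] -> [I,I,M]
Op 3: C2 write [C2 write: already M (modified), no change] -> [I,I,M]
Op 4: C2 write [C2 write: already M (modified), no change] -> [I,I,M]
Op 5: C1 write [C1 write: invalidate ['C2=M'] -> C1=M] -> [I,M,I]
Op 6: C1 write [C1 write: already M (modified), no change] -> [I,M,I]
Op 7: C1 write [C1 write: already M (modified), no change] -> [I,M,I]
Op 8: C1 write [C1 write: already M (modified), no change] -> [I,M,I]
Op 9: C1 write [C1 write: already M (modified), no change] -> [I,M,I]
Op 10: C2 read [C2 read from I: others=['C1=M'] -> C2=S, others downsized to S] -> [I,S,S]
Op 11: C0 write [C0 write: invalidate ['C1=S', 'C2=S'] -> C0=M] -> [M,I,I]

Answer: M I I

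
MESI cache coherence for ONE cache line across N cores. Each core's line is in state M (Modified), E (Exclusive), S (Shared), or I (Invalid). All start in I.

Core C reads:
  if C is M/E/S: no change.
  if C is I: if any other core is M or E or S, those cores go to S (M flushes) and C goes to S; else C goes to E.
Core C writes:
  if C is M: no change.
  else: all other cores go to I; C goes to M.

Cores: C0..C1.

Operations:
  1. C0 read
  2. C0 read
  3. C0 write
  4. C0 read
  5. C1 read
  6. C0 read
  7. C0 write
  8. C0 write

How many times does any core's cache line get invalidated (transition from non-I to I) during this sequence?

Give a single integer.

Answer: 1

Derivation:
Op 1: C0 read [C0 read from I: no other sharers -> C0=E (exclusive)] -> [E,I] (invalidations this op: 0; running total: 0)
Op 2: C0 read [C0 read: already in E, no change] -> [E,I] (invalidations this op: 0; running total: 0)
Op 3: C0 write [C0 write: invalidate none -> C0=M] -> [M,I] (invalidations this op: 0; running total: 0)
Op 4: C0 read [C0 read: already in M, no change] -> [M,I] (invalidations this op: 0; running total: 0)
Op 5: C1 read [C1 read from I: others=['C0=M'] -> C1=S, others downsized to S] -> [S,S] (invalidations this op: 0; running total: 0)
Op 6: C0 read [C0 read: already in S, no change] -> [S,S] (invalidations this op: 0; running total: 0)
Op 7: C0 write [C0 write: invalidate ['C1=S'] -> C0=M] -> [M,I] (invalidations this op: 1; running total: 1)
Op 8: C0 write [C0 write: already M (modified), no change] -> [M,I] (invalidations this op: 0; running total: 1)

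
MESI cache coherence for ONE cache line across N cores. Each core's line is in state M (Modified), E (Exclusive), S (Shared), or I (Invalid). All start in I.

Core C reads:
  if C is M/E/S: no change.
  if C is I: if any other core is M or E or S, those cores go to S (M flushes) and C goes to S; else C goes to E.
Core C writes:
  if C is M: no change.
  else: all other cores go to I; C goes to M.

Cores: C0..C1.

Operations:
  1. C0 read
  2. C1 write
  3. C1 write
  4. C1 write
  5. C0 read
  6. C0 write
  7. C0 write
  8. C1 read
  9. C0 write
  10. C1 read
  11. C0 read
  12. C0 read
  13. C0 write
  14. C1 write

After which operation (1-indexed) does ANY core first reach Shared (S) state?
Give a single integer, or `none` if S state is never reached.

Op 1: C0 read [C0 read from I: no other sharers -> C0=E (exclusive)] -> [E,I]
Op 2: C1 write [C1 write: invalidate ['C0=E'] -> C1=M] -> [I,M]
Op 3: C1 write [C1 write: already M (modified), no change] -> [I,M]
Op 4: C1 write [C1 write: already M (modified), no change] -> [I,M]
Op 5: C0 read [C0 read from I: others=['C1=M'] -> C0=S, others downsized to S] -> [S,S]
  -> First S state at op 5; remaining ops need not be traced.

Answer: 5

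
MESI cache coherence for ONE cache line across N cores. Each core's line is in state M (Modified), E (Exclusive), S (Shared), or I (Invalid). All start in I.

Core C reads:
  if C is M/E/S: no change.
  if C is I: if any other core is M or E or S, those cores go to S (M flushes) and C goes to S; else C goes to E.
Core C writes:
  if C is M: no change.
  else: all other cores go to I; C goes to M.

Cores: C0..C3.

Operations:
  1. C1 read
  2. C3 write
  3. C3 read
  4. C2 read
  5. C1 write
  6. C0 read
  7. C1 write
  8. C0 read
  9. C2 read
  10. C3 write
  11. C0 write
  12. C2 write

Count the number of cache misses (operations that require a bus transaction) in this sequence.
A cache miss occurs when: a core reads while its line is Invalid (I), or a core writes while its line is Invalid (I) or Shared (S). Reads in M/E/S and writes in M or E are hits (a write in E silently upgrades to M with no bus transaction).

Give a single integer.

Answer: 11

Derivation:
Op 1: C1 read [C1 read from I: no other sharers -> C1=E (exclusive)] -> [I,E,I,I] [MISS #1: read from I]
Op 2: C3 write [C3 write: invalidate ['C1=E'] -> C3=M] -> [I,I,I,M] [MISS #2: write from I]
Op 3: C3 read [C3 read: already in M, no change] -> [I,I,I,M] [hit: read from M]
Op 4: C2 read [C2 read from I: others=['C3=M'] -> C2=S, others downsized to S] -> [I,I,S,S] [MISS #3: read from I]
Op 5: C1 write [C1 write: invalidate ['C2=S', 'C3=S'] -> C1=M] -> [I,M,I,I] [MISS #4: write from I]
Op 6: C0 read [C0 read from I: others=['C1=M'] -> C0=S, others downsized to S] -> [S,S,I,I] [MISS #5: read from I]
Op 7: C1 write [C1 write: invalidate ['C0=S'] -> C1=M] -> [I,M,I,I] [MISS #6: write from S]
Op 8: C0 read [C0 read from I: others=['C1=M'] -> C0=S, others downsized to S] -> [S,S,I,I] [MISS #7: read from I]
Op 9: C2 read [C2 read from I: others=['C0=S', 'C1=S'] -> C2=S, others downsized to S] -> [S,S,S,I] [MISS #8: read from I]
Op 10: C3 write [C3 write: invalidate ['C0=S', 'C1=S', 'C2=S'] -> C3=M] -> [I,I,I,M] [MISS #9: write from I]
Op 11: C0 write [C0 write: invalidate ['C3=M'] -> C0=M] -> [M,I,I,I] [MISS #10: write from I]
Op 12: C2 write [C2 write: invalidate ['C0=M'] -> C2=M] -> [I,I,M,I] [MISS #11: write from I]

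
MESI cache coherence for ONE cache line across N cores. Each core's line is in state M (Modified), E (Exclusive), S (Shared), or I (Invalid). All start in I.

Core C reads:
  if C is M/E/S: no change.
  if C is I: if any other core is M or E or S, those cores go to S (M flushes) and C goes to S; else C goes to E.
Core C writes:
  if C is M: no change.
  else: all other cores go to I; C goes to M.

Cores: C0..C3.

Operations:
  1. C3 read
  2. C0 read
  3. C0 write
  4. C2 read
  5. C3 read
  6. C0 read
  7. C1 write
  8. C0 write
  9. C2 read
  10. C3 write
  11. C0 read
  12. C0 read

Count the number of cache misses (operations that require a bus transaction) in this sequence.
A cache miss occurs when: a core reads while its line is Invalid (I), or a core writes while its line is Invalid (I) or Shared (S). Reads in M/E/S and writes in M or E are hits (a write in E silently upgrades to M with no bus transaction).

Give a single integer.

Op 1: C3 read [C3 read from I: no other sharers -> C3=E (exclusive)] -> [I,I,I,E] [MISS #1: read from I]
Op 2: C0 read [C0 read from I: others=['C3=E'] -> C0=S, others downsized to S] -> [S,I,I,S] [MISS #2: read from I]
Op 3: C0 write [C0 write: invalidate ['C3=S'] -> C0=M] -> [M,I,I,I] [MISS #3: write from S]
Op 4: C2 read [C2 read from I: others=['C0=M'] -> C2=S, others downsized to S] -> [S,I,S,I] [MISS #4: read from I]
Op 5: C3 read [C3 read from I: others=['C0=S', 'C2=S'] -> C3=S, others downsized to S] -> [S,I,S,S] [MISS #5: read from I]
Op 6: C0 read [C0 read: already in S, no change] -> [S,I,S,S] [hit: read from S]
Op 7: C1 write [C1 write: invalidate ['C0=S', 'C2=S', 'C3=S'] -> C1=M] -> [I,M,I,I] [MISS #6: write from I]
Op 8: C0 write [C0 write: invalidate ['C1=M'] -> C0=M] -> [M,I,I,I] [MISS #7: write from I]
Op 9: C2 read [C2 read from I: others=['C0=M'] -> C2=S, others downsized to S] -> [S,I,S,I] [MISS #8: read from I]
Op 10: C3 write [C3 write: invalidate ['C0=S', 'C2=S'] -> C3=M] -> [I,I,I,M] [MISS #9: write from I]
Op 11: C0 read [C0 read from I: others=['C3=M'] -> C0=S, others downsized to S] -> [S,I,I,S] [MISS #10: read from I]
Op 12: C0 read [C0 read: already in S, no change] -> [S,I,I,S] [hit: read from S]

Answer: 10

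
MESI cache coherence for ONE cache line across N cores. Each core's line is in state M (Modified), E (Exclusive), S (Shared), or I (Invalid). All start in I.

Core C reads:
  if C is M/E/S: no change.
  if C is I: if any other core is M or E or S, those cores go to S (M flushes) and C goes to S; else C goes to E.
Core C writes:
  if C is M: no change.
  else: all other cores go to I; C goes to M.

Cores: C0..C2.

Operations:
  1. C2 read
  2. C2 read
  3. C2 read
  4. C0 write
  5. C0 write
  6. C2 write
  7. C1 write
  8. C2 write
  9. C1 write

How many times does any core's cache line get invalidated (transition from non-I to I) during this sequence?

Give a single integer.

Answer: 5

Derivation:
Op 1: C2 read [C2 read from I: no other sharers -> C2=E (exclusive)] -> [I,I,E] (invalidations this op: 0; running total: 0)
Op 2: C2 read [C2 read: already in E, no change] -> [I,I,E] (invalidations this op: 0; running total: 0)
Op 3: C2 read [C2 read: already in E, no change] -> [I,I,E] (invalidations this op: 0; running total: 0)
Op 4: C0 write [C0 write: invalidate ['C2=E'] -> C0=M] -> [M,I,I] (invalidations this op: 1; running total: 1)
Op 5: C0 write [C0 write: already M (modified), no change] -> [M,I,I] (invalidations this op: 0; running total: 1)
Op 6: C2 write [C2 write: invalidate ['C0=M'] -> C2=M] -> [I,I,M] (invalidations this op: 1; running total: 2)
Op 7: C1 write [C1 write: invalidate ['C2=M'] -> C1=M] -> [I,M,I] (invalidations this op: 1; running total: 3)
Op 8: C2 write [C2 write: invalidate ['C1=M'] -> C2=M] -> [I,I,M] (invalidations this op: 1; running total: 4)
Op 9: C1 write [C1 write: invalidate ['C2=M'] -> C1=M] -> [I,M,I] (invalidations this op: 1; running total: 5)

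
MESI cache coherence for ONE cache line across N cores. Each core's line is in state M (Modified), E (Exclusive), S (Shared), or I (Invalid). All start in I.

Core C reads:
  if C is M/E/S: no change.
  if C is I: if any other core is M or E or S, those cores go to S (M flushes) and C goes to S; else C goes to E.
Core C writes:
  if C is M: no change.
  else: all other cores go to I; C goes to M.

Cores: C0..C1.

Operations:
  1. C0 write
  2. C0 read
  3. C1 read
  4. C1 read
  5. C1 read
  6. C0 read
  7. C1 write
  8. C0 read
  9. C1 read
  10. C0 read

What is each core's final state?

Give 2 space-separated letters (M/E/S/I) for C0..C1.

Op 1: C0 write [C0 write: invalidate none -> C0=M] -> [M,I]
Op 2: C0 read [C0 read: already in M, no change] -> [M,I]
Op 3: C1 read [C1 read from I: others=['C0=M'] -> C1=S, others downsized to S] -> [S,S]
Op 4: C1 read [C1 read: already in S, no change] -> [S,S]
Op 5: C1 read [C1 read: already in S, no change] -> [S,S]
Op 6: C0 read [C0 read: already in S, no change] -> [S,S]
Op 7: C1 write [C1 write: invalidate ['C0=S'] -> C1=M] -> [I,M]
Op 8: C0 read [C0 read from I: others=['C1=M'] -> C0=S, others downsized to S] -> [S,S]
Op 9: C1 read [C1 read: already in S, no change] -> [S,S]
Op 10: C0 read [C0 read: already in S, no change] -> [S,S]

Answer: S S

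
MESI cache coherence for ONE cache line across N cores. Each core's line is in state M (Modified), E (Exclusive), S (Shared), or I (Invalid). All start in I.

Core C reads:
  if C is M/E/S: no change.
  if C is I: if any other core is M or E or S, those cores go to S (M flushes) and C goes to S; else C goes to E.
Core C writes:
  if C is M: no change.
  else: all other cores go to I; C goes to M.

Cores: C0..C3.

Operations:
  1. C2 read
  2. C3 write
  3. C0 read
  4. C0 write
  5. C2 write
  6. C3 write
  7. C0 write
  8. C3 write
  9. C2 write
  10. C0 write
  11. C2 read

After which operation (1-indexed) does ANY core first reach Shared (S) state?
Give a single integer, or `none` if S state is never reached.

Op 1: C2 read [C2 read from I: no other sharers -> C2=E (exclusive)] -> [I,I,E,I]
Op 2: C3 write [C3 write: invalidate ['C2=E'] -> C3=M] -> [I,I,I,M]
Op 3: C0 read [C0 read from I: others=['C3=M'] -> C0=S, others downsized to S] -> [S,I,I,S]
  -> First S state at op 3; remaining ops need not be traced.

Answer: 3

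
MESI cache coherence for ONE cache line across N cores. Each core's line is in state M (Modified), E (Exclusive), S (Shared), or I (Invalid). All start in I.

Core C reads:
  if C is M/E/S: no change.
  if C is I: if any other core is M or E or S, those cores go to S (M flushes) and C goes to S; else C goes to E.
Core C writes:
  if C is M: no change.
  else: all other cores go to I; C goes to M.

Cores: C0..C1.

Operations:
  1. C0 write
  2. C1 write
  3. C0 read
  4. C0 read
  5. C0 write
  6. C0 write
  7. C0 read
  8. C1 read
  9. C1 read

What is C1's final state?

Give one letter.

Op 1: C0 write [C0 write: invalidate none -> C0=M] -> [M,I]
Op 2: C1 write [C1 write: invalidate ['C0=M'] -> C1=M] -> [I,M]
Op 3: C0 read [C0 read from I: others=['C1=M'] -> C0=S, others downsized to S] -> [S,S]
Op 4: C0 read [C0 read: already in S, no change] -> [S,S]
Op 5: C0 write [C0 write: invalidate ['C1=S'] -> C0=M] -> [M,I]
Op 6: C0 write [C0 write: already M (modified), no change] -> [M,I]
Op 7: C0 read [C0 read: already in M, no change] -> [M,I]
Op 8: C1 read [C1 read from I: others=['C0=M'] -> C1=S, others downsized to S] -> [S,S]
Op 9: C1 read [C1 read: already in S, no change] -> [S,S]

Answer: S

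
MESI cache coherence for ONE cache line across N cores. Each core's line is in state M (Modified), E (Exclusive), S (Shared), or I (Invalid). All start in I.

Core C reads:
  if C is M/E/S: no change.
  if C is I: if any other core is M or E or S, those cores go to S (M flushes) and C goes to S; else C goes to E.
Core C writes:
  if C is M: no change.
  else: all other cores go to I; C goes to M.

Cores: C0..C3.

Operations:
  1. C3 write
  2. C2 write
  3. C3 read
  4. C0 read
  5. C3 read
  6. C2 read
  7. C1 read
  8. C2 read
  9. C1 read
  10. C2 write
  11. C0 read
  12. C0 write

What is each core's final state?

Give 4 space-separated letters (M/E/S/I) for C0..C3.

Op 1: C3 write [C3 write: invalidate none -> C3=M] -> [I,I,I,M]
Op 2: C2 write [C2 write: invalidate ['C3=M'] -> C2=M] -> [I,I,M,I]
Op 3: C3 read [C3 read from I: others=['C2=M'] -> C3=S, others downsized to S] -> [I,I,S,S]
Op 4: C0 read [C0 read from I: others=['C2=S', 'C3=S'] -> C0=S, others downsized to S] -> [S,I,S,S]
Op 5: C3 read [C3 read: already in S, no change] -> [S,I,S,S]
Op 6: C2 read [C2 read: already in S, no change] -> [S,I,S,S]
Op 7: C1 read [C1 read from I: others=['C0=S', 'C2=S', 'C3=S'] -> C1=S, others downsized to S] -> [S,S,S,S]
Op 8: C2 read [C2 read: already in S, no change] -> [S,S,S,S]
Op 9: C1 read [C1 read: already in S, no change] -> [S,S,S,S]
Op 10: C2 write [C2 write: invalidate ['C0=S', 'C1=S', 'C3=S'] -> C2=M] -> [I,I,M,I]
Op 11: C0 read [C0 read from I: others=['C2=M'] -> C0=S, others downsized to S] -> [S,I,S,I]
Op 12: C0 write [C0 write: invalidate ['C2=S'] -> C0=M] -> [M,I,I,I]

Answer: M I I I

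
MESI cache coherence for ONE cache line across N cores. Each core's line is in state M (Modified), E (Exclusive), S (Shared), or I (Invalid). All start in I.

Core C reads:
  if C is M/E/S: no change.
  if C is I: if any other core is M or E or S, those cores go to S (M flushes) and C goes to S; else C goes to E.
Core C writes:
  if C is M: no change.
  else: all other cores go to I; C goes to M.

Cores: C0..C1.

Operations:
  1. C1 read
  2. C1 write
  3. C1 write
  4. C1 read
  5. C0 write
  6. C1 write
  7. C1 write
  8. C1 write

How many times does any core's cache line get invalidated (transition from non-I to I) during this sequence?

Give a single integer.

Answer: 2

Derivation:
Op 1: C1 read [C1 read from I: no other sharers -> C1=E (exclusive)] -> [I,E] (invalidations this op: 0; running total: 0)
Op 2: C1 write [C1 write: invalidate none -> C1=M] -> [I,M] (invalidations this op: 0; running total: 0)
Op 3: C1 write [C1 write: already M (modified), no change] -> [I,M] (invalidations this op: 0; running total: 0)
Op 4: C1 read [C1 read: already in M, no change] -> [I,M] (invalidations this op: 0; running total: 0)
Op 5: C0 write [C0 write: invalidate ['C1=M'] -> C0=M] -> [M,I] (invalidations this op: 1; running total: 1)
Op 6: C1 write [C1 write: invalidate ['C0=M'] -> C1=M] -> [I,M] (invalidations this op: 1; running total: 2)
Op 7: C1 write [C1 write: already M (modified), no change] -> [I,M] (invalidations this op: 0; running total: 2)
Op 8: C1 write [C1 write: already M (modified), no change] -> [I,M] (invalidations this op: 0; running total: 2)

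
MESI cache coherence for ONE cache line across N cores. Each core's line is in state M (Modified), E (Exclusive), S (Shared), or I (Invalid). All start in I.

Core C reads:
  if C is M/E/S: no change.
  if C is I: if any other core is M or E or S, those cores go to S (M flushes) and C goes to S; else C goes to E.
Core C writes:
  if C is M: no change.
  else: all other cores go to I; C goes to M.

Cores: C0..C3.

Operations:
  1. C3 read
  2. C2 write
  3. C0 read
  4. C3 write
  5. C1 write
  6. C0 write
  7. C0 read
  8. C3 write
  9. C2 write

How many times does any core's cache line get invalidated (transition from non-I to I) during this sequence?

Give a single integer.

Answer: 7

Derivation:
Op 1: C3 read [C3 read from I: no other sharers -> C3=E (exclusive)] -> [I,I,I,E] (invalidations this op: 0; running total: 0)
Op 2: C2 write [C2 write: invalidate ['C3=E'] -> C2=M] -> [I,I,M,I] (invalidations this op: 1; running total: 1)
Op 3: C0 read [C0 read from I: others=['C2=M'] -> C0=S, others downsized to S] -> [S,I,S,I] (invalidations this op: 0; running total: 1)
Op 4: C3 write [C3 write: invalidate ['C0=S', 'C2=S'] -> C3=M] -> [I,I,I,M] (invalidations this op: 2; running total: 3)
Op 5: C1 write [C1 write: invalidate ['C3=M'] -> C1=M] -> [I,M,I,I] (invalidations this op: 1; running total: 4)
Op 6: C0 write [C0 write: invalidate ['C1=M'] -> C0=M] -> [M,I,I,I] (invalidations this op: 1; running total: 5)
Op 7: C0 read [C0 read: already in M, no change] -> [M,I,I,I] (invalidations this op: 0; running total: 5)
Op 8: C3 write [C3 write: invalidate ['C0=M'] -> C3=M] -> [I,I,I,M] (invalidations this op: 1; running total: 6)
Op 9: C2 write [C2 write: invalidate ['C3=M'] -> C2=M] -> [I,I,M,I] (invalidations this op: 1; running total: 7)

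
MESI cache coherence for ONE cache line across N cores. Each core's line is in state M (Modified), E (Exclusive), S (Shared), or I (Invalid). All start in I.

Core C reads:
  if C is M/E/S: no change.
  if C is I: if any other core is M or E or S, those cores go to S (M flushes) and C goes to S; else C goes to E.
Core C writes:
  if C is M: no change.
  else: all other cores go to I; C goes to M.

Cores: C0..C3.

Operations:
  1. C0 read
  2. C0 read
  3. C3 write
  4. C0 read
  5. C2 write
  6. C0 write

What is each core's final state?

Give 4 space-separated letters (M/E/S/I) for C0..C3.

Answer: M I I I

Derivation:
Op 1: C0 read [C0 read from I: no other sharers -> C0=E (exclusive)] -> [E,I,I,I]
Op 2: C0 read [C0 read: already in E, no change] -> [E,I,I,I]
Op 3: C3 write [C3 write: invalidate ['C0=E'] -> C3=M] -> [I,I,I,M]
Op 4: C0 read [C0 read from I: others=['C3=M'] -> C0=S, others downsized to S] -> [S,I,I,S]
Op 5: C2 write [C2 write: invalidate ['C0=S', 'C3=S'] -> C2=M] -> [I,I,M,I]
Op 6: C0 write [C0 write: invalidate ['C2=M'] -> C0=M] -> [M,I,I,I]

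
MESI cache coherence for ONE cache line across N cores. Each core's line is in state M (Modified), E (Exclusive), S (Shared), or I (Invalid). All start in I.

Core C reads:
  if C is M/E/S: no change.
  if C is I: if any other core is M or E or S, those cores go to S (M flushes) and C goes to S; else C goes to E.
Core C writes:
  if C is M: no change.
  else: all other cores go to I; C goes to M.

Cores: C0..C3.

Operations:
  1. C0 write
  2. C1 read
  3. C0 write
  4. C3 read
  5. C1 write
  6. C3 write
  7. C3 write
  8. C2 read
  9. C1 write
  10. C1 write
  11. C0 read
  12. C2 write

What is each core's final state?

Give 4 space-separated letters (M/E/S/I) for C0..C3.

Op 1: C0 write [C0 write: invalidate none -> C0=M] -> [M,I,I,I]
Op 2: C1 read [C1 read from I: others=['C0=M'] -> C1=S, others downsized to S] -> [S,S,I,I]
Op 3: C0 write [C0 write: invalidate ['C1=S'] -> C0=M] -> [M,I,I,I]
Op 4: C3 read [C3 read from I: others=['C0=M'] -> C3=S, others downsized to S] -> [S,I,I,S]
Op 5: C1 write [C1 write: invalidate ['C0=S', 'C3=S'] -> C1=M] -> [I,M,I,I]
Op 6: C3 write [C3 write: invalidate ['C1=M'] -> C3=M] -> [I,I,I,M]
Op 7: C3 write [C3 write: already M (modified), no change] -> [I,I,I,M]
Op 8: C2 read [C2 read from I: others=['C3=M'] -> C2=S, others downsized to S] -> [I,I,S,S]
Op 9: C1 write [C1 write: invalidate ['C2=S', 'C3=S'] -> C1=M] -> [I,M,I,I]
Op 10: C1 write [C1 write: already M (modified), no change] -> [I,M,I,I]
Op 11: C0 read [C0 read from I: others=['C1=M'] -> C0=S, others downsized to S] -> [S,S,I,I]
Op 12: C2 write [C2 write: invalidate ['C0=S', 'C1=S'] -> C2=M] -> [I,I,M,I]

Answer: I I M I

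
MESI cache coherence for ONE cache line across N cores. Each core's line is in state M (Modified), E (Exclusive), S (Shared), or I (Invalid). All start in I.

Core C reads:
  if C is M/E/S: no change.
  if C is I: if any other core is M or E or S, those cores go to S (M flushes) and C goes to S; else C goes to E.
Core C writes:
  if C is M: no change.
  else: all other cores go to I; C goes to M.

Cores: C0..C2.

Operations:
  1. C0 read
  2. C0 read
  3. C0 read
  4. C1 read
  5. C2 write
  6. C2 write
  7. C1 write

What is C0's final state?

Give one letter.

Op 1: C0 read [C0 read from I: no other sharers -> C0=E (exclusive)] -> [E,I,I]
Op 2: C0 read [C0 read: already in E, no change] -> [E,I,I]
Op 3: C0 read [C0 read: already in E, no change] -> [E,I,I]
Op 4: C1 read [C1 read from I: others=['C0=E'] -> C1=S, others downsized to S] -> [S,S,I]
Op 5: C2 write [C2 write: invalidate ['C0=S', 'C1=S'] -> C2=M] -> [I,I,M]
Op 6: C2 write [C2 write: already M (modified), no change] -> [I,I,M]
Op 7: C1 write [C1 write: invalidate ['C2=M'] -> C1=M] -> [I,M,I]

Answer: I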